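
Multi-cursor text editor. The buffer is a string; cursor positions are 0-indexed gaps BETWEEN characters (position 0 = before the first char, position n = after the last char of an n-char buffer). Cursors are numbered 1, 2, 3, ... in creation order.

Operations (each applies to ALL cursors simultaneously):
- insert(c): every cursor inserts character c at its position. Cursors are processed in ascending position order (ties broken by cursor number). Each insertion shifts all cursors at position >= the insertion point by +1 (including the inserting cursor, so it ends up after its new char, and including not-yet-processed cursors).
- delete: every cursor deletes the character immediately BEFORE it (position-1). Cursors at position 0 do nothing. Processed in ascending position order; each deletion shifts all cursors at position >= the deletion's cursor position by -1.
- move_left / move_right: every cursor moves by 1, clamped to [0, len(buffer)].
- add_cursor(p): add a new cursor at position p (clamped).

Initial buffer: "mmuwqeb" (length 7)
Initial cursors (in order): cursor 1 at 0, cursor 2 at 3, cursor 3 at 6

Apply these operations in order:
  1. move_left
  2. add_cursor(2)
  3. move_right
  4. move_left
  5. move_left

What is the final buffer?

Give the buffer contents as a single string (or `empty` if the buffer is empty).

Answer: mmuwqeb

Derivation:
After op 1 (move_left): buffer="mmuwqeb" (len 7), cursors c1@0 c2@2 c3@5, authorship .......
After op 2 (add_cursor(2)): buffer="mmuwqeb" (len 7), cursors c1@0 c2@2 c4@2 c3@5, authorship .......
After op 3 (move_right): buffer="mmuwqeb" (len 7), cursors c1@1 c2@3 c4@3 c3@6, authorship .......
After op 4 (move_left): buffer="mmuwqeb" (len 7), cursors c1@0 c2@2 c4@2 c3@5, authorship .......
After op 5 (move_left): buffer="mmuwqeb" (len 7), cursors c1@0 c2@1 c4@1 c3@4, authorship .......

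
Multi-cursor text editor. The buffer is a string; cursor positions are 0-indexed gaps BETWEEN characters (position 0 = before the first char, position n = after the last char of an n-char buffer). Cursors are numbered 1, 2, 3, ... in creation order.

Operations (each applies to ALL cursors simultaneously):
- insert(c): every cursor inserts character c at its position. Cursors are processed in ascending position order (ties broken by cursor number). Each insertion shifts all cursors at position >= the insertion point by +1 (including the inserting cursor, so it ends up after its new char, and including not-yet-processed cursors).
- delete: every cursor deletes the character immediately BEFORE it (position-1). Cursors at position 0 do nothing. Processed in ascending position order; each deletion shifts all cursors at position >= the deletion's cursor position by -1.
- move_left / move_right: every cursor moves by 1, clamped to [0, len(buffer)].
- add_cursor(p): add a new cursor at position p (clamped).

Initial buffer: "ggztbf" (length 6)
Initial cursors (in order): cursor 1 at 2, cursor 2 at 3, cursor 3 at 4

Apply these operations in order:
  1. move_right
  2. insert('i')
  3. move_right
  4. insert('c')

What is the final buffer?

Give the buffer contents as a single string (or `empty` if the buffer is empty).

After op 1 (move_right): buffer="ggztbf" (len 6), cursors c1@3 c2@4 c3@5, authorship ......
After op 2 (insert('i')): buffer="ggzitibif" (len 9), cursors c1@4 c2@6 c3@8, authorship ...1.2.3.
After op 3 (move_right): buffer="ggzitibif" (len 9), cursors c1@5 c2@7 c3@9, authorship ...1.2.3.
After op 4 (insert('c')): buffer="ggzitcibcifc" (len 12), cursors c1@6 c2@9 c3@12, authorship ...1.12.23.3

Answer: ggzitcibcifc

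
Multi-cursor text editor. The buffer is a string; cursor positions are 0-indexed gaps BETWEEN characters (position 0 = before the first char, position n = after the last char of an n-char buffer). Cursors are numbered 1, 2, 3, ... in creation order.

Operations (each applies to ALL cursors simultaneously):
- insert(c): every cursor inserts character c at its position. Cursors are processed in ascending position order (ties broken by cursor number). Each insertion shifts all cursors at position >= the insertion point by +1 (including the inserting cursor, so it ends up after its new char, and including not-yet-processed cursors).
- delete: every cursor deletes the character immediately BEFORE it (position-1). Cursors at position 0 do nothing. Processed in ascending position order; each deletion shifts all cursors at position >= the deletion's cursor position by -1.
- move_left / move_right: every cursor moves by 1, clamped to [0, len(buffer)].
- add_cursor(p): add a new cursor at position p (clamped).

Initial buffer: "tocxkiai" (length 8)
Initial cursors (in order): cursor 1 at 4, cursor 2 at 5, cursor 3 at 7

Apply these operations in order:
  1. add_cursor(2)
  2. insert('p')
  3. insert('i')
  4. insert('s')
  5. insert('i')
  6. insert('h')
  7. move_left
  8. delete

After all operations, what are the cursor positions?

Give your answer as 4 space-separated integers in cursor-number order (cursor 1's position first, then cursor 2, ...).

Answer: 11 16 22 5

Derivation:
After op 1 (add_cursor(2)): buffer="tocxkiai" (len 8), cursors c4@2 c1@4 c2@5 c3@7, authorship ........
After op 2 (insert('p')): buffer="topcxpkpiapi" (len 12), cursors c4@3 c1@6 c2@8 c3@11, authorship ..4..1.2..3.
After op 3 (insert('i')): buffer="topicxpikpiiapii" (len 16), cursors c4@4 c1@8 c2@11 c3@15, authorship ..44..11.22..33.
After op 4 (insert('s')): buffer="topiscxpiskpisiapisi" (len 20), cursors c4@5 c1@10 c2@14 c3@19, authorship ..444..111.222..333.
After op 5 (insert('i')): buffer="topisicxpisikpisiiapisii" (len 24), cursors c4@6 c1@12 c2@17 c3@23, authorship ..4444..1111.2222..3333.
After op 6 (insert('h')): buffer="topisihcxpisihkpisihiapisihi" (len 28), cursors c4@7 c1@14 c2@20 c3@27, authorship ..44444..11111.22222..33333.
After op 7 (move_left): buffer="topisihcxpisihkpisihiapisihi" (len 28), cursors c4@6 c1@13 c2@19 c3@26, authorship ..44444..11111.22222..33333.
After op 8 (delete): buffer="topishcxpishkpishiapishi" (len 24), cursors c4@5 c1@11 c2@16 c3@22, authorship ..4444..1111.2222..3333.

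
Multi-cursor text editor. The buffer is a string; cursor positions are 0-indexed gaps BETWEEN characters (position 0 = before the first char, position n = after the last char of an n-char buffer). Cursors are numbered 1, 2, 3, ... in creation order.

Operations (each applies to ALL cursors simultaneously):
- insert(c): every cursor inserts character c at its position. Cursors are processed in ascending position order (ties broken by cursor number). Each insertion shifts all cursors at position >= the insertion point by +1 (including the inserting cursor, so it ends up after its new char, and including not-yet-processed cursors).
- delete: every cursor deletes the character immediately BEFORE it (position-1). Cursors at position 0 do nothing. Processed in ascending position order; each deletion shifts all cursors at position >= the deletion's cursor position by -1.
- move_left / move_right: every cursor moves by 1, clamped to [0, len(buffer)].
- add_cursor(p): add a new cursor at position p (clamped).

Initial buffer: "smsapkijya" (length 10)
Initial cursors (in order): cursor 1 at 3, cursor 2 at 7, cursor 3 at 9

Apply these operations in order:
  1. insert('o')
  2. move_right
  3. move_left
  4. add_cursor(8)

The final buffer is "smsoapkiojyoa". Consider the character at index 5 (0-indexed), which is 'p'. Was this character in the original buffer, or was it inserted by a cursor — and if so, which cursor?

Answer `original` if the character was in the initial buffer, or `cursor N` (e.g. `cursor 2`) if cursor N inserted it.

After op 1 (insert('o')): buffer="smsoapkiojyoa" (len 13), cursors c1@4 c2@9 c3@12, authorship ...1....2..3.
After op 2 (move_right): buffer="smsoapkiojyoa" (len 13), cursors c1@5 c2@10 c3@13, authorship ...1....2..3.
After op 3 (move_left): buffer="smsoapkiojyoa" (len 13), cursors c1@4 c2@9 c3@12, authorship ...1....2..3.
After op 4 (add_cursor(8)): buffer="smsoapkiojyoa" (len 13), cursors c1@4 c4@8 c2@9 c3@12, authorship ...1....2..3.
Authorship (.=original, N=cursor N): . . . 1 . . . . 2 . . 3 .
Index 5: author = original

Answer: original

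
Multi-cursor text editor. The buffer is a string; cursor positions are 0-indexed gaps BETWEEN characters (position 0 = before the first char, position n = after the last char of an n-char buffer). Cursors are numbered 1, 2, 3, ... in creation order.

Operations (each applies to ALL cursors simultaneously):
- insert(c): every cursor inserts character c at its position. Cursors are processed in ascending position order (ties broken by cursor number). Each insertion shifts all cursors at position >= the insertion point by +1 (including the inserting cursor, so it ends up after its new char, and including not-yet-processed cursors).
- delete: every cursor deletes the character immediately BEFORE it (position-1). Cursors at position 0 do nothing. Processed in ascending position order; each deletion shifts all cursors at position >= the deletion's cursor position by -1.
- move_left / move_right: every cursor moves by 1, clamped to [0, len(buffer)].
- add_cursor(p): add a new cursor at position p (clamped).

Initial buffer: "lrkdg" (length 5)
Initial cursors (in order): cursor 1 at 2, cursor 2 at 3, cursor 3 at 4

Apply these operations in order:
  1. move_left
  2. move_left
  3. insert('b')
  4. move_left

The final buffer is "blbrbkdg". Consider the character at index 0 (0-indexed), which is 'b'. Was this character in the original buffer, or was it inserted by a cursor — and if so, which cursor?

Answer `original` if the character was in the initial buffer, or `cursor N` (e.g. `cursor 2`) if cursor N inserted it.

After op 1 (move_left): buffer="lrkdg" (len 5), cursors c1@1 c2@2 c3@3, authorship .....
After op 2 (move_left): buffer="lrkdg" (len 5), cursors c1@0 c2@1 c3@2, authorship .....
After op 3 (insert('b')): buffer="blbrbkdg" (len 8), cursors c1@1 c2@3 c3@5, authorship 1.2.3...
After op 4 (move_left): buffer="blbrbkdg" (len 8), cursors c1@0 c2@2 c3@4, authorship 1.2.3...
Authorship (.=original, N=cursor N): 1 . 2 . 3 . . .
Index 0: author = 1

Answer: cursor 1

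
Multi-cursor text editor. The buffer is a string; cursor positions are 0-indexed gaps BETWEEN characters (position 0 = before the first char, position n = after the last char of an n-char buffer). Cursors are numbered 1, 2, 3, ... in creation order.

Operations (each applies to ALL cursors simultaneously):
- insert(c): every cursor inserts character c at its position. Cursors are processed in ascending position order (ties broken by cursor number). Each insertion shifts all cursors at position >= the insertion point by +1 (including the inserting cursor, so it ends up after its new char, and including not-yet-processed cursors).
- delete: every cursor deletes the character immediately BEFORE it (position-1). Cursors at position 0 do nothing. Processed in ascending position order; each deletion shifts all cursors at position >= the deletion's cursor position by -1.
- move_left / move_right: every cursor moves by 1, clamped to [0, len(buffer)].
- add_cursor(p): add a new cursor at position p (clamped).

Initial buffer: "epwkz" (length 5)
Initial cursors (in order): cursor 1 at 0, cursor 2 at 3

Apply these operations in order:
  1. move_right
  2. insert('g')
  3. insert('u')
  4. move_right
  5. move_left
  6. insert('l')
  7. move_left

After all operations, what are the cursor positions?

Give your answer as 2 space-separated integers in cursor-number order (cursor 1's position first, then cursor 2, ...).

After op 1 (move_right): buffer="epwkz" (len 5), cursors c1@1 c2@4, authorship .....
After op 2 (insert('g')): buffer="egpwkgz" (len 7), cursors c1@2 c2@6, authorship .1...2.
After op 3 (insert('u')): buffer="egupwkguz" (len 9), cursors c1@3 c2@8, authorship .11...22.
After op 4 (move_right): buffer="egupwkguz" (len 9), cursors c1@4 c2@9, authorship .11...22.
After op 5 (move_left): buffer="egupwkguz" (len 9), cursors c1@3 c2@8, authorship .11...22.
After op 6 (insert('l')): buffer="egulpwkgulz" (len 11), cursors c1@4 c2@10, authorship .111...222.
After op 7 (move_left): buffer="egulpwkgulz" (len 11), cursors c1@3 c2@9, authorship .111...222.

Answer: 3 9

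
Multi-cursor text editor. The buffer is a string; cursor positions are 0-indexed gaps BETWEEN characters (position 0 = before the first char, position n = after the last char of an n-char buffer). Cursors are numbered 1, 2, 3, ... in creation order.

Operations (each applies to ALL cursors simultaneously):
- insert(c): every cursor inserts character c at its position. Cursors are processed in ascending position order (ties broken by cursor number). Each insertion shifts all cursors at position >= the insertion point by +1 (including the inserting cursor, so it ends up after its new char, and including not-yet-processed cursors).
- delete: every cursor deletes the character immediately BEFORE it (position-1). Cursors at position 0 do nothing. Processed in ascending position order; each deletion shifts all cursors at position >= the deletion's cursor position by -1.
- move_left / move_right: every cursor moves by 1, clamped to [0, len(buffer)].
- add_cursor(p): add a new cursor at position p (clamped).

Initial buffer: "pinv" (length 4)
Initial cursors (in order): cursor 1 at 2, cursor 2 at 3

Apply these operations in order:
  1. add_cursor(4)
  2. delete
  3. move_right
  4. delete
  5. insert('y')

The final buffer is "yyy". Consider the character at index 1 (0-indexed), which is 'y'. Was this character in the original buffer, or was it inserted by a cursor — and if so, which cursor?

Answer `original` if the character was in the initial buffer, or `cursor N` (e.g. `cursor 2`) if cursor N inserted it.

Answer: cursor 2

Derivation:
After op 1 (add_cursor(4)): buffer="pinv" (len 4), cursors c1@2 c2@3 c3@4, authorship ....
After op 2 (delete): buffer="p" (len 1), cursors c1@1 c2@1 c3@1, authorship .
After op 3 (move_right): buffer="p" (len 1), cursors c1@1 c2@1 c3@1, authorship .
After op 4 (delete): buffer="" (len 0), cursors c1@0 c2@0 c3@0, authorship 
After op 5 (insert('y')): buffer="yyy" (len 3), cursors c1@3 c2@3 c3@3, authorship 123
Authorship (.=original, N=cursor N): 1 2 3
Index 1: author = 2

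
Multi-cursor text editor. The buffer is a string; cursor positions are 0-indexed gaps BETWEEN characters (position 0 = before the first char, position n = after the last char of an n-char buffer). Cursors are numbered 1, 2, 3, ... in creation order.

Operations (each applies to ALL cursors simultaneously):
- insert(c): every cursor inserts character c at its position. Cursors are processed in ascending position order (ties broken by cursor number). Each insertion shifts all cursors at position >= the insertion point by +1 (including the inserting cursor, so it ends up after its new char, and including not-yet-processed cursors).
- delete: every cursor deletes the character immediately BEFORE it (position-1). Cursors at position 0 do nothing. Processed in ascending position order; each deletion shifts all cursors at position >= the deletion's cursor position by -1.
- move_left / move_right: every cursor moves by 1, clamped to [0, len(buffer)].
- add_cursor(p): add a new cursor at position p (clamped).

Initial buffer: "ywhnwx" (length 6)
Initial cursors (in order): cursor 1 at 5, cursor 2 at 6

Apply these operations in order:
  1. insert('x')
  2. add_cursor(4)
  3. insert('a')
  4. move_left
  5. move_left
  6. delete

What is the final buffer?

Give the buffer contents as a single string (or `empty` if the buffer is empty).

After op 1 (insert('x')): buffer="ywhnwxxx" (len 8), cursors c1@6 c2@8, authorship .....1.2
After op 2 (add_cursor(4)): buffer="ywhnwxxx" (len 8), cursors c3@4 c1@6 c2@8, authorship .....1.2
After op 3 (insert('a')): buffer="ywhnawxaxxa" (len 11), cursors c3@5 c1@8 c2@11, authorship ....3.11.22
After op 4 (move_left): buffer="ywhnawxaxxa" (len 11), cursors c3@4 c1@7 c2@10, authorship ....3.11.22
After op 5 (move_left): buffer="ywhnawxaxxa" (len 11), cursors c3@3 c1@6 c2@9, authorship ....3.11.22
After op 6 (delete): buffer="ywnaxaxa" (len 8), cursors c3@2 c1@4 c2@6, authorship ...31122

Answer: ywnaxaxa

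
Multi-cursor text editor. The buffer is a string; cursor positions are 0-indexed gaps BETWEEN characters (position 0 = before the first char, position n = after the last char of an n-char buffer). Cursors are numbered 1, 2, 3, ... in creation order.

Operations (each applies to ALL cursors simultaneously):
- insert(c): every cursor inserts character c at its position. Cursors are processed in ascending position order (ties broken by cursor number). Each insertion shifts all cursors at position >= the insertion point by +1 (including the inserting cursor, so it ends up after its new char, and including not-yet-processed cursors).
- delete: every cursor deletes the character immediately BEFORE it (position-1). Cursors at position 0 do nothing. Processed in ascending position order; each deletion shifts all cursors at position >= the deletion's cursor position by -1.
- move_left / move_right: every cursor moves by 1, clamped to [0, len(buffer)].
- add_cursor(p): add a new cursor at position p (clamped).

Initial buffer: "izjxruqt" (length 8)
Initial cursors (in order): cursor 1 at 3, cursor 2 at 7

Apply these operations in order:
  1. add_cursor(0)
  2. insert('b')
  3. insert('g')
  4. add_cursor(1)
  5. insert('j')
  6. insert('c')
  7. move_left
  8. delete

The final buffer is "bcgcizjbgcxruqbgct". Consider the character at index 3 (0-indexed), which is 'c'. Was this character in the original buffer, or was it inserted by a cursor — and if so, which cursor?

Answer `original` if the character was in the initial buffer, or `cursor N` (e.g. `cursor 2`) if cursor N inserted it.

Answer: cursor 3

Derivation:
After op 1 (add_cursor(0)): buffer="izjxruqt" (len 8), cursors c3@0 c1@3 c2@7, authorship ........
After op 2 (insert('b')): buffer="bizjbxruqbt" (len 11), cursors c3@1 c1@5 c2@10, authorship 3...1....2.
After op 3 (insert('g')): buffer="bgizjbgxruqbgt" (len 14), cursors c3@2 c1@7 c2@13, authorship 33...11....22.
After op 4 (add_cursor(1)): buffer="bgizjbgxruqbgt" (len 14), cursors c4@1 c3@2 c1@7 c2@13, authorship 33...11....22.
After op 5 (insert('j')): buffer="bjgjizjbgjxruqbgjt" (len 18), cursors c4@2 c3@4 c1@10 c2@17, authorship 3433...111....222.
After op 6 (insert('c')): buffer="bjcgjcizjbgjcxruqbgjct" (len 22), cursors c4@3 c3@6 c1@13 c2@21, authorship 344333...1111....2222.
After op 7 (move_left): buffer="bjcgjcizjbgjcxruqbgjct" (len 22), cursors c4@2 c3@5 c1@12 c2@20, authorship 344333...1111....2222.
After op 8 (delete): buffer="bcgcizjbgcxruqbgct" (len 18), cursors c4@1 c3@3 c1@9 c2@16, authorship 3433...111....222.
Authorship (.=original, N=cursor N): 3 4 3 3 . . . 1 1 1 . . . . 2 2 2 .
Index 3: author = 3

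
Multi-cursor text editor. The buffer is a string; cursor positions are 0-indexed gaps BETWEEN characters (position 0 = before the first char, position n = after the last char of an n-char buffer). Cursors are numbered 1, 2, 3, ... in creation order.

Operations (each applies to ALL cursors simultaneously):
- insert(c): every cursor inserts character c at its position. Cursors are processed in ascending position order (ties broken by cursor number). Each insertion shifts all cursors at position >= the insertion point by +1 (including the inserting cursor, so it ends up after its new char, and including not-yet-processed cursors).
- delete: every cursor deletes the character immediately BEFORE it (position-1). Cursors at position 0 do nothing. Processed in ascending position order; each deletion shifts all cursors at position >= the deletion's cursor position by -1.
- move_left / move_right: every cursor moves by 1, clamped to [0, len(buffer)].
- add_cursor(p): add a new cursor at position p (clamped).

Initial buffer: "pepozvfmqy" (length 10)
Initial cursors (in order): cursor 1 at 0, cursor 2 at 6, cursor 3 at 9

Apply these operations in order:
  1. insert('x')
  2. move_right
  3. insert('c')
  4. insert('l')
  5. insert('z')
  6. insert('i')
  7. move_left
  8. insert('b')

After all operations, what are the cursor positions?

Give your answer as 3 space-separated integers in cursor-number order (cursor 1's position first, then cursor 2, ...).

After op 1 (insert('x')): buffer="xpepozvxfmqxy" (len 13), cursors c1@1 c2@8 c3@12, authorship 1......2...3.
After op 2 (move_right): buffer="xpepozvxfmqxy" (len 13), cursors c1@2 c2@9 c3@13, authorship 1......2...3.
After op 3 (insert('c')): buffer="xpcepozvxfcmqxyc" (len 16), cursors c1@3 c2@11 c3@16, authorship 1.1.....2.2..3.3
After op 4 (insert('l')): buffer="xpclepozvxfclmqxycl" (len 19), cursors c1@4 c2@13 c3@19, authorship 1.11.....2.22..3.33
After op 5 (insert('z')): buffer="xpclzepozvxfclzmqxyclz" (len 22), cursors c1@5 c2@15 c3@22, authorship 1.111.....2.222..3.333
After op 6 (insert('i')): buffer="xpclziepozvxfclzimqxyclzi" (len 25), cursors c1@6 c2@17 c3@25, authorship 1.1111.....2.2222..3.3333
After op 7 (move_left): buffer="xpclziepozvxfclzimqxyclzi" (len 25), cursors c1@5 c2@16 c3@24, authorship 1.1111.....2.2222..3.3333
After op 8 (insert('b')): buffer="xpclzbiepozvxfclzbimqxyclzbi" (len 28), cursors c1@6 c2@18 c3@27, authorship 1.11111.....2.22222..3.33333

Answer: 6 18 27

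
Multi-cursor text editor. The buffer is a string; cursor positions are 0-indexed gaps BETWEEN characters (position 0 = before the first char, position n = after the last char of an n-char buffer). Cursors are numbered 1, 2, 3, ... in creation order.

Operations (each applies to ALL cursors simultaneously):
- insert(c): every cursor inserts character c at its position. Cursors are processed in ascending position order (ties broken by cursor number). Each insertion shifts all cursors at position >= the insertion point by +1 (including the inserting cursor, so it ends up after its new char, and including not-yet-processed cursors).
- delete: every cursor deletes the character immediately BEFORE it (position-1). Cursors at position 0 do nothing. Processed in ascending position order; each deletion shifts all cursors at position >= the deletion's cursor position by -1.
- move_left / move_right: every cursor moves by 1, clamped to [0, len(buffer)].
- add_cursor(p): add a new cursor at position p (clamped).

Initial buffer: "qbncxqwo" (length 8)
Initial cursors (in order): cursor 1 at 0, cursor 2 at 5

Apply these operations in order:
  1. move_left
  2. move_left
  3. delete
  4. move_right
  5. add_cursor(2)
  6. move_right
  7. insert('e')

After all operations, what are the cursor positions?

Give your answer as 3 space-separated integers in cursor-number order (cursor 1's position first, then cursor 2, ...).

After op 1 (move_left): buffer="qbncxqwo" (len 8), cursors c1@0 c2@4, authorship ........
After op 2 (move_left): buffer="qbncxqwo" (len 8), cursors c1@0 c2@3, authorship ........
After op 3 (delete): buffer="qbcxqwo" (len 7), cursors c1@0 c2@2, authorship .......
After op 4 (move_right): buffer="qbcxqwo" (len 7), cursors c1@1 c2@3, authorship .......
After op 5 (add_cursor(2)): buffer="qbcxqwo" (len 7), cursors c1@1 c3@2 c2@3, authorship .......
After op 6 (move_right): buffer="qbcxqwo" (len 7), cursors c1@2 c3@3 c2@4, authorship .......
After op 7 (insert('e')): buffer="qbecexeqwo" (len 10), cursors c1@3 c3@5 c2@7, authorship ..1.3.2...

Answer: 3 7 5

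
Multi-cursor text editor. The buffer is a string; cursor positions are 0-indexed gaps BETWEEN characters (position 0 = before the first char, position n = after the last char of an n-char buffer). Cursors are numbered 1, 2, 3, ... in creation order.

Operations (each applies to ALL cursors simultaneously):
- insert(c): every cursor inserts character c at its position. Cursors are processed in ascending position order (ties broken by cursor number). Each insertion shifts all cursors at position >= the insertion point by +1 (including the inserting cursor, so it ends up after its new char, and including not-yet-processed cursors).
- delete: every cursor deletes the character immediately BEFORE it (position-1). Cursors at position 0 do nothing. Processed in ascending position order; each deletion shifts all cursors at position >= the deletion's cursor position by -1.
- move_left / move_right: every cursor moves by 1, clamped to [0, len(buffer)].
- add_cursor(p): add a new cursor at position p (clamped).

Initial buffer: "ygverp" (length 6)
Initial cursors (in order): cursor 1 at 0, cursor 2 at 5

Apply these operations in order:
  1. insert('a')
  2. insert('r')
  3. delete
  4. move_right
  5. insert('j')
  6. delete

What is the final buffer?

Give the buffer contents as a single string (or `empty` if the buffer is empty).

Answer: aygverap

Derivation:
After op 1 (insert('a')): buffer="aygverap" (len 8), cursors c1@1 c2@7, authorship 1.....2.
After op 2 (insert('r')): buffer="arygverarp" (len 10), cursors c1@2 c2@9, authorship 11.....22.
After op 3 (delete): buffer="aygverap" (len 8), cursors c1@1 c2@7, authorship 1.....2.
After op 4 (move_right): buffer="aygverap" (len 8), cursors c1@2 c2@8, authorship 1.....2.
After op 5 (insert('j')): buffer="ayjgverapj" (len 10), cursors c1@3 c2@10, authorship 1.1....2.2
After op 6 (delete): buffer="aygverap" (len 8), cursors c1@2 c2@8, authorship 1.....2.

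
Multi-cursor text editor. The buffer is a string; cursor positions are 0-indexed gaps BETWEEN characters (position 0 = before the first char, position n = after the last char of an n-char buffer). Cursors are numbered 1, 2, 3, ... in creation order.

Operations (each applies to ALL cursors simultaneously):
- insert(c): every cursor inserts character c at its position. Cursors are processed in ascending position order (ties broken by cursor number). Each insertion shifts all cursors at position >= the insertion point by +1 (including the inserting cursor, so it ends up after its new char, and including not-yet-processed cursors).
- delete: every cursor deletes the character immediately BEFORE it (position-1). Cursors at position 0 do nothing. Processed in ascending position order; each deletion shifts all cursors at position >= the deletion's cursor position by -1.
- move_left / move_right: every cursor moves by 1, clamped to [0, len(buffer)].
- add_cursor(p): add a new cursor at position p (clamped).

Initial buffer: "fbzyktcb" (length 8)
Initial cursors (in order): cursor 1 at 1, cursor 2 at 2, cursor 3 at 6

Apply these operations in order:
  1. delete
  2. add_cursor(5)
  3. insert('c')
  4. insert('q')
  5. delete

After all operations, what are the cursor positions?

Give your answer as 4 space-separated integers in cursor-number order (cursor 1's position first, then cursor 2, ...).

After op 1 (delete): buffer="zykcb" (len 5), cursors c1@0 c2@0 c3@3, authorship .....
After op 2 (add_cursor(5)): buffer="zykcb" (len 5), cursors c1@0 c2@0 c3@3 c4@5, authorship .....
After op 3 (insert('c')): buffer="cczykccbc" (len 9), cursors c1@2 c2@2 c3@6 c4@9, authorship 12...3..4
After op 4 (insert('q')): buffer="ccqqzykcqcbcq" (len 13), cursors c1@4 c2@4 c3@9 c4@13, authorship 1212...33..44
After op 5 (delete): buffer="cczykccbc" (len 9), cursors c1@2 c2@2 c3@6 c4@9, authorship 12...3..4

Answer: 2 2 6 9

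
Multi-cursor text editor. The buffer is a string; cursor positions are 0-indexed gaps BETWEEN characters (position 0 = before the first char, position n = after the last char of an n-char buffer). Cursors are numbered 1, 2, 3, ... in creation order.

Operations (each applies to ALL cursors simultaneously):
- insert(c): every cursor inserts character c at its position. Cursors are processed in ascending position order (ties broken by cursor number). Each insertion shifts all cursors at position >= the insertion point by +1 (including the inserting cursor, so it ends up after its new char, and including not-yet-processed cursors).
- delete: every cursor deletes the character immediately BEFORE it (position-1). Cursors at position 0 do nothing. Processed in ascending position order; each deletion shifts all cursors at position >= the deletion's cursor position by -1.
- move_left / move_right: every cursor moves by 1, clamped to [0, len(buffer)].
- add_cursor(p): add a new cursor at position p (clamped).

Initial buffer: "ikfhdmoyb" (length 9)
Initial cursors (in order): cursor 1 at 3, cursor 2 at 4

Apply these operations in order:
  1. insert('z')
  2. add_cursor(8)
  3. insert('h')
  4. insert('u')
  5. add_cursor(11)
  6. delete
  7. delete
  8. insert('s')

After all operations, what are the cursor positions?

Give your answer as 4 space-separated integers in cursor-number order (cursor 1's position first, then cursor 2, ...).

Answer: 5 8 10 8

Derivation:
After op 1 (insert('z')): buffer="ikfzhzdmoyb" (len 11), cursors c1@4 c2@6, authorship ...1.2.....
After op 2 (add_cursor(8)): buffer="ikfzhzdmoyb" (len 11), cursors c1@4 c2@6 c3@8, authorship ...1.2.....
After op 3 (insert('h')): buffer="ikfzhhzhdmhoyb" (len 14), cursors c1@5 c2@8 c3@11, authorship ...11.22..3...
After op 4 (insert('u')): buffer="ikfzhuhzhudmhuoyb" (len 17), cursors c1@6 c2@10 c3@14, authorship ...111.222..33...
After op 5 (add_cursor(11)): buffer="ikfzhuhzhudmhuoyb" (len 17), cursors c1@6 c2@10 c4@11 c3@14, authorship ...111.222..33...
After op 6 (delete): buffer="ikfzhhzhmhoyb" (len 13), cursors c1@5 c2@8 c4@8 c3@10, authorship ...11.22.3...
After op 7 (delete): buffer="ikfzhmoyb" (len 9), cursors c1@4 c2@5 c4@5 c3@6, authorship ...1.....
After op 8 (insert('s')): buffer="ikfzshssmsoyb" (len 13), cursors c1@5 c2@8 c4@8 c3@10, authorship ...11.24.3...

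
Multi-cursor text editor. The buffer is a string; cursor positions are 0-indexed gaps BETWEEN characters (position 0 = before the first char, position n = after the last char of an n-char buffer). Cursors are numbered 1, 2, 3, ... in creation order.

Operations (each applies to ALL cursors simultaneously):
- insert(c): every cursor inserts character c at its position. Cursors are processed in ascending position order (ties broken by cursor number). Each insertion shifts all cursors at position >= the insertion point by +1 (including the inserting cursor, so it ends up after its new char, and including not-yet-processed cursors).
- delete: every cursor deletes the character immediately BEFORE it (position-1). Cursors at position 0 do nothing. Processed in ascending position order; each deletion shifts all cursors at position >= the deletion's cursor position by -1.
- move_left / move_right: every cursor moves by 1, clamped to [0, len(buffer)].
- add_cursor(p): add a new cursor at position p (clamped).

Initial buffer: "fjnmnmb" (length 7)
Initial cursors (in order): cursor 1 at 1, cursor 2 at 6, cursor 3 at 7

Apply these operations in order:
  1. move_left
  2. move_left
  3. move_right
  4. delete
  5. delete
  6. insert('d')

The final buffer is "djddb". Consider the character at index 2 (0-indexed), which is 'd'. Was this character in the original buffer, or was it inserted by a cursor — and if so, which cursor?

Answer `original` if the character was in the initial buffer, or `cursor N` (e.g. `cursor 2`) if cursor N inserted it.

Answer: cursor 2

Derivation:
After op 1 (move_left): buffer="fjnmnmb" (len 7), cursors c1@0 c2@5 c3@6, authorship .......
After op 2 (move_left): buffer="fjnmnmb" (len 7), cursors c1@0 c2@4 c3@5, authorship .......
After op 3 (move_right): buffer="fjnmnmb" (len 7), cursors c1@1 c2@5 c3@6, authorship .......
After op 4 (delete): buffer="jnmb" (len 4), cursors c1@0 c2@3 c3@3, authorship ....
After op 5 (delete): buffer="jb" (len 2), cursors c1@0 c2@1 c3@1, authorship ..
After op 6 (insert('d')): buffer="djddb" (len 5), cursors c1@1 c2@4 c3@4, authorship 1.23.
Authorship (.=original, N=cursor N): 1 . 2 3 .
Index 2: author = 2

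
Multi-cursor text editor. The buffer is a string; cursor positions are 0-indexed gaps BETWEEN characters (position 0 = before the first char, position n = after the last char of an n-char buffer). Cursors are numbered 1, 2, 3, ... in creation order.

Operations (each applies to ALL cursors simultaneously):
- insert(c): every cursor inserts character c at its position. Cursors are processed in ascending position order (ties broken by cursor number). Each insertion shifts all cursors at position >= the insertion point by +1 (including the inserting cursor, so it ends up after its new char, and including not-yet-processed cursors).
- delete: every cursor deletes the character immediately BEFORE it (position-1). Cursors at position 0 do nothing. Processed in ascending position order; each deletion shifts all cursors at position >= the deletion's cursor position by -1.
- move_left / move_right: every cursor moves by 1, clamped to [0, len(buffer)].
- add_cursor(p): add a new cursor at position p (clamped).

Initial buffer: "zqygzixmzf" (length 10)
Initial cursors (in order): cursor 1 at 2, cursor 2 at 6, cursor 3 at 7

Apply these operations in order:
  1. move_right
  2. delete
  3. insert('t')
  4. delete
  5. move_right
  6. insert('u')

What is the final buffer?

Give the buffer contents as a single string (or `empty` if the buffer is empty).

After op 1 (move_right): buffer="zqygzixmzf" (len 10), cursors c1@3 c2@7 c3@8, authorship ..........
After op 2 (delete): buffer="zqgzizf" (len 7), cursors c1@2 c2@5 c3@5, authorship .......
After op 3 (insert('t')): buffer="zqtgzittzf" (len 10), cursors c1@3 c2@8 c3@8, authorship ..1...23..
After op 4 (delete): buffer="zqgzizf" (len 7), cursors c1@2 c2@5 c3@5, authorship .......
After op 5 (move_right): buffer="zqgzizf" (len 7), cursors c1@3 c2@6 c3@6, authorship .......
After op 6 (insert('u')): buffer="zqguzizuuf" (len 10), cursors c1@4 c2@9 c3@9, authorship ...1...23.

Answer: zqguzizuuf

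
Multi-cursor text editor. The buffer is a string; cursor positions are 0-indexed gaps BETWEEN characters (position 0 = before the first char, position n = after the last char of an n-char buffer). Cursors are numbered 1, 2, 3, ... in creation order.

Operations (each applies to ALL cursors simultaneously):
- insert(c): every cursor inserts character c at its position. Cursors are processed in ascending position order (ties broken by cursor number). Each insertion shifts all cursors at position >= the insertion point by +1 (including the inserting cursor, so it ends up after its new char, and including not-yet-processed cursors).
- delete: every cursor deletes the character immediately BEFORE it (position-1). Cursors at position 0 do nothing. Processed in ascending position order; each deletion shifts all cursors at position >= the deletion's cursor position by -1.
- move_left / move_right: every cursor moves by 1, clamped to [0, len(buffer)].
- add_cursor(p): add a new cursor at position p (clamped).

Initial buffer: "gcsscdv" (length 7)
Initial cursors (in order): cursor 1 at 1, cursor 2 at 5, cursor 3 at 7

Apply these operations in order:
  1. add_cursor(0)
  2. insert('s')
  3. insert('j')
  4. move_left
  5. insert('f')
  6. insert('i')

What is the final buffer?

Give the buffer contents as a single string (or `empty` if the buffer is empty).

Answer: sfijgsfijcsscsfijdvsfij

Derivation:
After op 1 (add_cursor(0)): buffer="gcsscdv" (len 7), cursors c4@0 c1@1 c2@5 c3@7, authorship .......
After op 2 (insert('s')): buffer="sgscsscsdvs" (len 11), cursors c4@1 c1@3 c2@8 c3@11, authorship 4.1....2..3
After op 3 (insert('j')): buffer="sjgsjcsscsjdvsj" (len 15), cursors c4@2 c1@5 c2@11 c3@15, authorship 44.11....22..33
After op 4 (move_left): buffer="sjgsjcsscsjdvsj" (len 15), cursors c4@1 c1@4 c2@10 c3@14, authorship 44.11....22..33
After op 5 (insert('f')): buffer="sfjgsfjcsscsfjdvsfj" (len 19), cursors c4@2 c1@6 c2@13 c3@18, authorship 444.111....222..333
After op 6 (insert('i')): buffer="sfijgsfijcsscsfijdvsfij" (len 23), cursors c4@3 c1@8 c2@16 c3@22, authorship 4444.1111....2222..3333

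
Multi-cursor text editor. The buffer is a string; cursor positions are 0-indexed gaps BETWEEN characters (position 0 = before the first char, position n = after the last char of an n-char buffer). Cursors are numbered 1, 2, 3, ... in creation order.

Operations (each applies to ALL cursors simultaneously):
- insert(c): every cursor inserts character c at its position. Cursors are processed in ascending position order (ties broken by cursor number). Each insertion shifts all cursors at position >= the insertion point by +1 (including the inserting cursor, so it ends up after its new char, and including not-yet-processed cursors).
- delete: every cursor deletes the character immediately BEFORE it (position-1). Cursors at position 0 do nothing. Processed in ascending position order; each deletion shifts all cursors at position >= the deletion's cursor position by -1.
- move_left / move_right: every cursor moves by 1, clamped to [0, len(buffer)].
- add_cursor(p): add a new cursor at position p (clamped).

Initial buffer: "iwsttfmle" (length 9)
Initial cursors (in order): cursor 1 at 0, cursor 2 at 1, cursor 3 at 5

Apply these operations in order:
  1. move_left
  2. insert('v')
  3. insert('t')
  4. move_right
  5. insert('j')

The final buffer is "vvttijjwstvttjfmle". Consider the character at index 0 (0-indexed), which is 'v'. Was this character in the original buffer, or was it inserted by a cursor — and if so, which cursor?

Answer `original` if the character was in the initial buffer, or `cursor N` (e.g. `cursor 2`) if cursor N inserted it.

Answer: cursor 1

Derivation:
After op 1 (move_left): buffer="iwsttfmle" (len 9), cursors c1@0 c2@0 c3@4, authorship .........
After op 2 (insert('v')): buffer="vviwstvtfmle" (len 12), cursors c1@2 c2@2 c3@7, authorship 12....3.....
After op 3 (insert('t')): buffer="vvttiwstvttfmle" (len 15), cursors c1@4 c2@4 c3@10, authorship 1212....33.....
After op 4 (move_right): buffer="vvttiwstvttfmle" (len 15), cursors c1@5 c2@5 c3@11, authorship 1212....33.....
After op 5 (insert('j')): buffer="vvttijjwstvttjfmle" (len 18), cursors c1@7 c2@7 c3@14, authorship 1212.12...33.3....
Authorship (.=original, N=cursor N): 1 2 1 2 . 1 2 . . . 3 3 . 3 . . . .
Index 0: author = 1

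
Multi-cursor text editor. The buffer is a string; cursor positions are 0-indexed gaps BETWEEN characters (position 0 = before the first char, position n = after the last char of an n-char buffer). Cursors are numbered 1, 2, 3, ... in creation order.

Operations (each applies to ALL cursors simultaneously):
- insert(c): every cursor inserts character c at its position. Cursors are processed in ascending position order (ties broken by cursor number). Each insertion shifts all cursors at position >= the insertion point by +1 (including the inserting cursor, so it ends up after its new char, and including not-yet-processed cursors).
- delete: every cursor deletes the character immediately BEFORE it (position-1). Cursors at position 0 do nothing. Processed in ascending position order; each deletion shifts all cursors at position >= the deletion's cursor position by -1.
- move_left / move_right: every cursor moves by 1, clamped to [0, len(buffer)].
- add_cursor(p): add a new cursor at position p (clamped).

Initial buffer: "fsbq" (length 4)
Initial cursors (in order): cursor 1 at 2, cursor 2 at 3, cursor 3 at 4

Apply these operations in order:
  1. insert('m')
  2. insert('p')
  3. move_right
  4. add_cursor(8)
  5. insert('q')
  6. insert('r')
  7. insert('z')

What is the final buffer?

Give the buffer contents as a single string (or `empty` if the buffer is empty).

Answer: fsmpbqrzmpqqqrrzzmpqrz

Derivation:
After op 1 (insert('m')): buffer="fsmbmqm" (len 7), cursors c1@3 c2@5 c3@7, authorship ..1.2.3
After op 2 (insert('p')): buffer="fsmpbmpqmp" (len 10), cursors c1@4 c2@7 c3@10, authorship ..11.22.33
After op 3 (move_right): buffer="fsmpbmpqmp" (len 10), cursors c1@5 c2@8 c3@10, authorship ..11.22.33
After op 4 (add_cursor(8)): buffer="fsmpbmpqmp" (len 10), cursors c1@5 c2@8 c4@8 c3@10, authorship ..11.22.33
After op 5 (insert('q')): buffer="fsmpbqmpqqqmpq" (len 14), cursors c1@6 c2@11 c4@11 c3@14, authorship ..11.122.24333
After op 6 (insert('r')): buffer="fsmpbqrmpqqqrrmpqr" (len 18), cursors c1@7 c2@14 c4@14 c3@18, authorship ..11.1122.24243333
After op 7 (insert('z')): buffer="fsmpbqrzmpqqqrrzzmpqrz" (len 22), cursors c1@8 c2@17 c4@17 c3@22, authorship ..11.11122.24242433333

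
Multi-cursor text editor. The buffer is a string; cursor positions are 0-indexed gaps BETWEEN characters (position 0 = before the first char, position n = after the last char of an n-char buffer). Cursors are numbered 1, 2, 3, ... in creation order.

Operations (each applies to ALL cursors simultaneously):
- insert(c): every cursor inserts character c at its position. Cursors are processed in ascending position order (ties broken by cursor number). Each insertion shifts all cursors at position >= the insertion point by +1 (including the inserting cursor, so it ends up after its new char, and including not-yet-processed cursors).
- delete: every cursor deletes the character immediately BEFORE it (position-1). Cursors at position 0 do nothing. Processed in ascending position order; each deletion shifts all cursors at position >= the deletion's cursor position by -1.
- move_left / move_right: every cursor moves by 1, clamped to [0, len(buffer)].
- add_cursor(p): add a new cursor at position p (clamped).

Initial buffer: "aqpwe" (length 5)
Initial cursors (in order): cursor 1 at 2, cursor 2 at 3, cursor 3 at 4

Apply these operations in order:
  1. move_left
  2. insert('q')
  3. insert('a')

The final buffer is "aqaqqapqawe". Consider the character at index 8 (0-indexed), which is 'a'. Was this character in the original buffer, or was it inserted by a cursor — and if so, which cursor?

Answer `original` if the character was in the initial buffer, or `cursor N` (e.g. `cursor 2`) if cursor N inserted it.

Answer: cursor 3

Derivation:
After op 1 (move_left): buffer="aqpwe" (len 5), cursors c1@1 c2@2 c3@3, authorship .....
After op 2 (insert('q')): buffer="aqqqpqwe" (len 8), cursors c1@2 c2@4 c3@6, authorship .1.2.3..
After op 3 (insert('a')): buffer="aqaqqapqawe" (len 11), cursors c1@3 c2@6 c3@9, authorship .11.22.33..
Authorship (.=original, N=cursor N): . 1 1 . 2 2 . 3 3 . .
Index 8: author = 3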